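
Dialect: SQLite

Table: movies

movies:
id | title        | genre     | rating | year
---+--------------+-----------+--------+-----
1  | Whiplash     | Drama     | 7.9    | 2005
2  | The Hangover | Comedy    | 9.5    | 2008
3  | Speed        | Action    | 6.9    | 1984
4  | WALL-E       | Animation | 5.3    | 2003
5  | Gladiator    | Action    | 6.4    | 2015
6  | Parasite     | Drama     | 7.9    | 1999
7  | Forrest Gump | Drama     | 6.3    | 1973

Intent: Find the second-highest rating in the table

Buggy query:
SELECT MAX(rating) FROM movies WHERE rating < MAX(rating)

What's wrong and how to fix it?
Bug: MAX(rating) on the right of the comparison is an aggregate-in-WHERE error

Fix: Compute the overall MAX in a subquery, then take MAX of rows below it

Corrected query:
SELECT MAX(rating) FROM movies WHERE rating < (SELECT MAX(rating) FROM movies)

Result:
MAX(rating)
-----------
7.9        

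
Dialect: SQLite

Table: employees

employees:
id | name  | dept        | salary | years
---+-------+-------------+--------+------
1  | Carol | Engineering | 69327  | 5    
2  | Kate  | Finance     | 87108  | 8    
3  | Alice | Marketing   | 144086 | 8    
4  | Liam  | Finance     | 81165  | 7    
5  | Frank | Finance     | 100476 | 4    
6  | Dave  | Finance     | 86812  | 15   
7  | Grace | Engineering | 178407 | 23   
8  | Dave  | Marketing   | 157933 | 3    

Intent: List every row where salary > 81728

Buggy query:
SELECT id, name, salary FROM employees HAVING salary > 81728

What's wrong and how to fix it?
Bug: This is a non-aggregate query (no GROUP BY, no aggregates), so in SQLite the HAVING clause is invalid here; a row-level condition belongs in WHERE

Fix: Use WHERE for row-level filtering

Corrected query:
SELECT id, name, salary FROM employees WHERE salary > 81728

Result:
id | name  | salary
---+-------+-------
2  | Kate  | 87108 
3  | Alice | 144086
5  | Frank | 100476
6  | Dave  | 86812 
7  | Grace | 178407
8  | Dave  | 157933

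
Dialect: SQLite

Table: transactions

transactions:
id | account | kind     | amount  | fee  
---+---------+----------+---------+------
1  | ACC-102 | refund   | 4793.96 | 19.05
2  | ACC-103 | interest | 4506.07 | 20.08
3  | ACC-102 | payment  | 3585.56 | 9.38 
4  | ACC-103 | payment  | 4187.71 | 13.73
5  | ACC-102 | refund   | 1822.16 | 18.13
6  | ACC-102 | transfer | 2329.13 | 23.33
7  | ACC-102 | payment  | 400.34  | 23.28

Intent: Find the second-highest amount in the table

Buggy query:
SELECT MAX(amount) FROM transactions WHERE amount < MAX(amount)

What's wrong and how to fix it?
Bug: MAX(amount) on the right of the comparison is an aggregate-in-WHERE error

Fix: Compute the overall MAX in a subquery, then take MAX of rows below it

Corrected query:
SELECT MAX(amount) FROM transactions WHERE amount < (SELECT MAX(amount) FROM transactions)

Result:
MAX(amount)
-----------
4506.07    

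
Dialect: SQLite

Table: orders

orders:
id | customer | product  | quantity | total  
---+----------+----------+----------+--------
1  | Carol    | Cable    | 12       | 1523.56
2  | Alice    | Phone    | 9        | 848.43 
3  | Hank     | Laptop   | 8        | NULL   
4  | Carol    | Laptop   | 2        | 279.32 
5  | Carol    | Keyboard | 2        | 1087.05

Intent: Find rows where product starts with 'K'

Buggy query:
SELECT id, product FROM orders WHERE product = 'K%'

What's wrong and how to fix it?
Bug: Wildcards only work with LIKE; '=' treats '%' as a literal character

Fix: Replace '=' with LIKE so 'K%' is treated as a pattern

Corrected query:
SELECT id, product FROM orders WHERE product LIKE 'K%'

Result:
id | product 
---+---------
5  | Keyboard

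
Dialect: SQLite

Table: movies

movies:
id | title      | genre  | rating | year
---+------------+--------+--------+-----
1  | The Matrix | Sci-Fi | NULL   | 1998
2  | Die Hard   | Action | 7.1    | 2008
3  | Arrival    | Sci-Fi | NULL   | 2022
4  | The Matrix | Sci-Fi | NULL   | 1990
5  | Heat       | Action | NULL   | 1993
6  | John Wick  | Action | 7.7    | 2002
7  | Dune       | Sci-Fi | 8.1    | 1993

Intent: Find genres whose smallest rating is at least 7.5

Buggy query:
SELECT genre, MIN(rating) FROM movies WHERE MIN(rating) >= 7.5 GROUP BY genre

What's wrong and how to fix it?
Bug: Aggregates like MIN are computed per group after WHERE runs

Fix: Replace WHERE with HAVING after the GROUP BY

Corrected query:
SELECT genre, MIN(rating) FROM movies GROUP BY genre HAVING MIN(rating) >= 7.5

Result:
genre  | MIN(rating)
-------+------------
Sci-Fi | 8.1        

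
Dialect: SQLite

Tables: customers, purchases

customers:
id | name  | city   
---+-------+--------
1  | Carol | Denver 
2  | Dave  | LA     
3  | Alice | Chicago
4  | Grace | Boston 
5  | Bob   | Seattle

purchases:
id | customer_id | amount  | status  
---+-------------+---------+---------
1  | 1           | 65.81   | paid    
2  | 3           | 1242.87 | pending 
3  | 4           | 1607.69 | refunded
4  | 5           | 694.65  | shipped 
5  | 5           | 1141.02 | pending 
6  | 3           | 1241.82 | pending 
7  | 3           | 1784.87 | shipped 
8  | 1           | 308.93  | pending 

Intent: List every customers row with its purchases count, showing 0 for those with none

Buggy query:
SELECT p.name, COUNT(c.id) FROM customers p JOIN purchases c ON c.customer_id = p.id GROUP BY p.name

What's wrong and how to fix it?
Bug: INNER JOIN drops customers rows that have no matching purchases rows

Fix: Use LEFT JOIN so parents without children still appear (COUNT(c.id) gives 0)

Corrected query:
SELECT p.name, COUNT(c.id) FROM customers p LEFT JOIN purchases c ON c.customer_id = p.id GROUP BY p.name

Result:
name  | COUNT(c.id)
------+------------
Alice | 3          
Bob   | 2          
Carol | 2          
Dave  | 0          
Grace | 1          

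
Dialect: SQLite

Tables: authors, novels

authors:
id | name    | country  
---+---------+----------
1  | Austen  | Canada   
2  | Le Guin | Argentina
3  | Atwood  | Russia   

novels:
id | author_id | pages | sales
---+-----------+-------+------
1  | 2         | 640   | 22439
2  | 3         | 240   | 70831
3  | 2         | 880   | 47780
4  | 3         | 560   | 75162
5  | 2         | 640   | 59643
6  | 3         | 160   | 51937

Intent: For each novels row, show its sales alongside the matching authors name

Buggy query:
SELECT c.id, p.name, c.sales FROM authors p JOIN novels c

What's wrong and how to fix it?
Bug: Missing join condition: each novels row is matched to all authors rows instead of just its own

Fix: Add ON c.author_id = p.id to the JOIN

Corrected query:
SELECT c.id, p.name, c.sales FROM authors p JOIN novels c ON c.author_id = p.id

Result:
id | name    | sales
---+---------+------
1  | Le Guin | 22439
2  | Atwood  | 70831
3  | Le Guin | 47780
4  | Atwood  | 75162
5  | Le Guin | 59643
6  | Atwood  | 51937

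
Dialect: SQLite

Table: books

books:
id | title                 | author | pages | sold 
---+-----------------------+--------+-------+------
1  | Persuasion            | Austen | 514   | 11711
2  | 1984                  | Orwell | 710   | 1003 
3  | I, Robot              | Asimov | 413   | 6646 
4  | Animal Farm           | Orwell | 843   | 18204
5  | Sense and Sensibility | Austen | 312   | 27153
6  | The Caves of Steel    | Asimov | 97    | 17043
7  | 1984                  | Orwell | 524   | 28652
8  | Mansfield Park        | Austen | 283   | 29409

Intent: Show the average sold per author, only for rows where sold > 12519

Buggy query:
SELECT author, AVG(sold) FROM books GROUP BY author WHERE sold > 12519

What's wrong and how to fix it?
Bug: Row-level WHERE must come before GROUP BY in the clause order

Fix: Move the WHERE clause before GROUP BY

Corrected query:
SELECT author, AVG(sold) FROM books WHERE sold > 12519 GROUP BY author

Result:
author | AVG(sold)
-------+----------
Asimov | 17043    
Austen | 28281    
Orwell | 23428    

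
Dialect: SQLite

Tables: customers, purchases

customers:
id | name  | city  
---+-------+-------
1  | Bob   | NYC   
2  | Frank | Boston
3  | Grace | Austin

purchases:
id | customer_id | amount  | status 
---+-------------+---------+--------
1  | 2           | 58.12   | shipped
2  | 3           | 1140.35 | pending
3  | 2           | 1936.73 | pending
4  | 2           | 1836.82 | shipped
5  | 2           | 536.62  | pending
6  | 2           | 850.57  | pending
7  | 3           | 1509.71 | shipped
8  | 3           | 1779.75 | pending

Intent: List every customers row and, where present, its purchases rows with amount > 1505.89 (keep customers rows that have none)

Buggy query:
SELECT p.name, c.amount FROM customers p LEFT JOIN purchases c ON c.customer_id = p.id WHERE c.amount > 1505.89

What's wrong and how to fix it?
Bug: Filtering c.amount in WHERE discards the NULL rows produced by LEFT JOIN, turning it into an inner join

Fix: Move the right-table condition into the ON clause so unmatched parents are kept

Corrected query:
SELECT p.name, c.amount FROM customers p LEFT JOIN purchases c ON c.customer_id = p.id AND c.amount > 1505.89

Result:
name  | amount 
------+--------
Bob   | NULL   
Frank | 1836.82
Frank | 1936.73
Grace | 1509.71
Grace | 1779.75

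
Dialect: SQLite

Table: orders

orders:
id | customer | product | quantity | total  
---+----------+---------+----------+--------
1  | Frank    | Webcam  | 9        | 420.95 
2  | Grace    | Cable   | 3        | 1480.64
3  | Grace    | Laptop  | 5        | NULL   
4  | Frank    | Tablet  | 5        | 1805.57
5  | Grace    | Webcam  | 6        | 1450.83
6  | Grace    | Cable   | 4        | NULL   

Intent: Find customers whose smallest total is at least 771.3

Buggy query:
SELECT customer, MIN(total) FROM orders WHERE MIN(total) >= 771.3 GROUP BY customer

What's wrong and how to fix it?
Bug: Aggregates like MIN are computed per group after WHERE runs

Fix: Replace WHERE with HAVING after the GROUP BY

Corrected query:
SELECT customer, MIN(total) FROM orders GROUP BY customer HAVING MIN(total) >= 771.3

Result:
customer | MIN(total)
---------+-----------
Grace    | 1450.83   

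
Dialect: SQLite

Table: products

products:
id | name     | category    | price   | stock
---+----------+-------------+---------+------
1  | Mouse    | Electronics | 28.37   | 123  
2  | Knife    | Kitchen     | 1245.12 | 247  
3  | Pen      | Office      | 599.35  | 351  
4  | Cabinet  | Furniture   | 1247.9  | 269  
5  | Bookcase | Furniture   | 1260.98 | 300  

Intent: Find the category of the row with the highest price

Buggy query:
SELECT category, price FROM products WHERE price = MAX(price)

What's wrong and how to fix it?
Bug: WHERE is evaluated per row; an aggregate over the whole table isn't defined there

Fix: Wrap MAX in a scalar subquery so WHERE compares against a single value

Corrected query:
SELECT category, price FROM products WHERE price = (SELECT MAX(price) FROM products)

Result:
category  | price  
----------+--------
Furniture | 1260.98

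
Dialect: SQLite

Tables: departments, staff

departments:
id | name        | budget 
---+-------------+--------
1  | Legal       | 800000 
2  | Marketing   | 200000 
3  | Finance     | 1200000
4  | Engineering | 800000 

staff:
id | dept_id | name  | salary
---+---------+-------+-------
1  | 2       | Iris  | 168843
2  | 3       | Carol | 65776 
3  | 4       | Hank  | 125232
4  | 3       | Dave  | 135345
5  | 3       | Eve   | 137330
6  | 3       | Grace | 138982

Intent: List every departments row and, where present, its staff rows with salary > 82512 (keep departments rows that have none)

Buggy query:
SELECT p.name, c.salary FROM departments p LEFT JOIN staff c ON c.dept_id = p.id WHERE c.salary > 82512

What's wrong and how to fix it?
Bug: Filtering c.salary in WHERE discards the NULL rows produced by LEFT JOIN, turning it into an inner join

Fix: Put 'c.salary > 82512' in the JOIN's ON clause instead of WHERE

Corrected query:
SELECT p.name, c.salary FROM departments p LEFT JOIN staff c ON c.dept_id = p.id AND c.salary > 82512

Result:
name        | salary
------------+-------
Legal       | NULL  
Marketing   | 168843
Finance     | 135345
Finance     | 137330
Finance     | 138982
Engineering | 125232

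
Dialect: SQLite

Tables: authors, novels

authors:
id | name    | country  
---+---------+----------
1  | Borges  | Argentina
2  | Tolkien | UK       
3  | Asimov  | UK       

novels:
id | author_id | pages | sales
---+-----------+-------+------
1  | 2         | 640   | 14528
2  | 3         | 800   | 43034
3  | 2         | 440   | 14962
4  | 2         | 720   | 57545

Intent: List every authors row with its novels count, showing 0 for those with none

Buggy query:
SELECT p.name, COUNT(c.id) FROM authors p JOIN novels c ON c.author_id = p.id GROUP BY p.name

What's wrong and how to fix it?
Bug: INNER JOIN drops authors rows that have no matching novels rows

Fix: Use LEFT JOIN so parents without children still appear (COUNT(c.id) gives 0)

Corrected query:
SELECT p.name, COUNT(c.id) FROM authors p LEFT JOIN novels c ON c.author_id = p.id GROUP BY p.name

Result:
name    | COUNT(c.id)
--------+------------
Asimov  | 1          
Borges  | 0          
Tolkien | 3          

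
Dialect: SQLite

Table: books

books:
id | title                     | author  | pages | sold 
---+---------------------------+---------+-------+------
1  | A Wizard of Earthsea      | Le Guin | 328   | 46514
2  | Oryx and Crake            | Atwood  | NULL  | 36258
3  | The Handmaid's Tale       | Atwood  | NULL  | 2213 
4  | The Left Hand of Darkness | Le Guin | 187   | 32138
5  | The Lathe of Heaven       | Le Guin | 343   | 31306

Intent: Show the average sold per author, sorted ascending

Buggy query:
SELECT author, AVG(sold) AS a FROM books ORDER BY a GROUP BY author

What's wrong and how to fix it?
Bug: GROUP BY must precede ORDER BY

Fix: Reorder: SELECT … FROM … GROUP BY … ORDER BY …

Corrected query:
SELECT author, AVG(sold) AS a FROM books GROUP BY author ORDER BY a

Result:
author  | a           
--------+-------------
Atwood  | 19235.5     
Le Guin | 36652.666667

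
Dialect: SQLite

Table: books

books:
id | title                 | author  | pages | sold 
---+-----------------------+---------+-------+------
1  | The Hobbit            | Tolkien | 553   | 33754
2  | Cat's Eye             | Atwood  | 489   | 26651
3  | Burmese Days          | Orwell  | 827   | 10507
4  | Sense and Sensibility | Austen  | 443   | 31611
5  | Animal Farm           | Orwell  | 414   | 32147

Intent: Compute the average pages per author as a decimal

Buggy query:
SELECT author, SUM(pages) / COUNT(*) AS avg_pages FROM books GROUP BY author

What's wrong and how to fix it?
Bug: SUM(pages) and COUNT(*) are both integers; the division truncates the fractional part

Fix: Cast one side to REAL so the division keeps the fractional part

Corrected query:
SELECT author, SUM(pages) * 1.0 / COUNT(*) AS avg_pages FROM books GROUP BY author

Result:
author  | avg_pages
--------+----------
Atwood  | 489      
Austen  | 443      
Orwell  | 620.5    
Tolkien | 553      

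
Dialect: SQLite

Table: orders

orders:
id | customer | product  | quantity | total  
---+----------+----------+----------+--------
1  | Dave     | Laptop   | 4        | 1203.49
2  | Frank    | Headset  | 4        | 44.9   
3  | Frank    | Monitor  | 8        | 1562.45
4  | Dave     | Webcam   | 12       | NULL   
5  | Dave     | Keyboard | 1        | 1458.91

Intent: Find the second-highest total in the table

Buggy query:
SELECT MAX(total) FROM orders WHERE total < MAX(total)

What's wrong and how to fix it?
Bug: The inner MAX is an aggregate inside WHERE, which is not allowed

Fix: Put the inner MAX in a scalar subquery

Corrected query:
SELECT MAX(total) FROM orders WHERE total < (SELECT MAX(total) FROM orders)

Result:
MAX(total)
----------
1458.91   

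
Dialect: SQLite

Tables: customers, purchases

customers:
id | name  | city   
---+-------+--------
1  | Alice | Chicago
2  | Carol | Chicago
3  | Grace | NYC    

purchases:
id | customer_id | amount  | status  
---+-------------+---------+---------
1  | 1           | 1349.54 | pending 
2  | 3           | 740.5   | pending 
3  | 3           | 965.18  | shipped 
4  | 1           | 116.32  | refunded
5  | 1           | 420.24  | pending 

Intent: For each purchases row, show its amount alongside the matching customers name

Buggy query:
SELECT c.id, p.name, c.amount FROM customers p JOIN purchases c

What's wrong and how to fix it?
Bug: JOIN with no ON clause produces a cartesian product; every purchases row pairs with every customers row

Fix: Specify the join condition linking the foreign key to the parent id

Corrected query:
SELECT c.id, p.name, c.amount FROM customers p JOIN purchases c ON c.customer_id = p.id

Result:
id | name  | amount 
---+-------+--------
1  | Alice | 1349.54
2  | Grace | 740.5  
3  | Grace | 965.18 
4  | Alice | 116.32 
5  | Alice | 420.24 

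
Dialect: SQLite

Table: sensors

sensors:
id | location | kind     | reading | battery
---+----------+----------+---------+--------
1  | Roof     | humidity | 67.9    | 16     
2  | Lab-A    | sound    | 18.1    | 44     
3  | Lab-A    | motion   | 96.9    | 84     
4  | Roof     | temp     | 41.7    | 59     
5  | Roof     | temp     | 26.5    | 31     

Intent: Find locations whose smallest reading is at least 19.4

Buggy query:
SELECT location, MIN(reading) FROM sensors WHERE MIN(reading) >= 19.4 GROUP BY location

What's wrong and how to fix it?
Bug: MIN() in WHERE is a misuse of aggregate

Fix: Use HAVING for the per-group MIN condition

Corrected query:
SELECT location, MIN(reading) FROM sensors GROUP BY location HAVING MIN(reading) >= 19.4

Result:
location | MIN(reading)
---------+-------------
Roof     | 26.5        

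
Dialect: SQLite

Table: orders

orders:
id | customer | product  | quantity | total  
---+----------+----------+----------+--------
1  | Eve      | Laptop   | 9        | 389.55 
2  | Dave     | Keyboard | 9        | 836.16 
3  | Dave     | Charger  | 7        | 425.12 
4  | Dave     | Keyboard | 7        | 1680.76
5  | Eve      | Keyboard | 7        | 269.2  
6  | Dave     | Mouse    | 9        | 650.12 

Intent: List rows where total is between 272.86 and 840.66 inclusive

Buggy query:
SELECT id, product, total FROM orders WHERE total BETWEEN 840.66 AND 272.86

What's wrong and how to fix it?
Bug: The bounds are reversed; BETWEEN a AND b requires a <= b to match anything

Fix: Swap the bounds so the smaller value comes first

Corrected query:
SELECT id, product, total FROM orders WHERE total BETWEEN 272.86 AND 840.66

Result:
id | product  | total 
---+----------+-------
1  | Laptop   | 389.55
2  | Keyboard | 836.16
3  | Charger  | 425.12
6  | Mouse    | 650.12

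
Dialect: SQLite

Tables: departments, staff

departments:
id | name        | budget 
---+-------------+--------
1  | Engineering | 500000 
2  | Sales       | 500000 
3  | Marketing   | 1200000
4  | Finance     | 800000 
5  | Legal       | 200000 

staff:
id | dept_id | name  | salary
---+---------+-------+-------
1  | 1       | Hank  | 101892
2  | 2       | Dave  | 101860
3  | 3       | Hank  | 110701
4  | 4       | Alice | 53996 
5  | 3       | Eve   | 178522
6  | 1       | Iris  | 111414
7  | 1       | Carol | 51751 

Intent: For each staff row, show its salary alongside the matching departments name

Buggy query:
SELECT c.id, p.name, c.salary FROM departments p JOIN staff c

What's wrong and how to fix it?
Bug: JOIN with no ON clause produces a cartesian product; every staff row pairs with every departments row

Fix: Specify the join condition linking the foreign key to the parent id

Corrected query:
SELECT c.id, p.name, c.salary FROM departments p JOIN staff c ON c.dept_id = p.id

Result:
id | name        | salary
---+-------------+-------
1  | Engineering | 101892
2  | Sales       | 101860
3  | Marketing   | 110701
4  | Finance     | 53996 
5  | Marketing   | 178522
6  | Engineering | 111414
7  | Engineering | 51751 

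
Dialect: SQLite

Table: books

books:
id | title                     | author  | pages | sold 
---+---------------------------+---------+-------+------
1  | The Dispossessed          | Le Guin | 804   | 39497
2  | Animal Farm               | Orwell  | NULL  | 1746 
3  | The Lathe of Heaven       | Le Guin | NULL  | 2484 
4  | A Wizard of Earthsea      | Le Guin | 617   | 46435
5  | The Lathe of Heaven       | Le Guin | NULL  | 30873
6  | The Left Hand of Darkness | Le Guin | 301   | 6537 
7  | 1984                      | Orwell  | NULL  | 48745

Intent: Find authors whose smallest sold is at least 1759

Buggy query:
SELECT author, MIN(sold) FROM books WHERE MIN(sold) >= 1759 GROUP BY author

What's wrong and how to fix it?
Bug: MIN() in WHERE is a misuse of aggregate

Fix: Replace WHERE with HAVING after the GROUP BY

Corrected query:
SELECT author, MIN(sold) FROM books GROUP BY author HAVING MIN(sold) >= 1759

Result:
author  | MIN(sold)
--------+----------
Le Guin | 2484     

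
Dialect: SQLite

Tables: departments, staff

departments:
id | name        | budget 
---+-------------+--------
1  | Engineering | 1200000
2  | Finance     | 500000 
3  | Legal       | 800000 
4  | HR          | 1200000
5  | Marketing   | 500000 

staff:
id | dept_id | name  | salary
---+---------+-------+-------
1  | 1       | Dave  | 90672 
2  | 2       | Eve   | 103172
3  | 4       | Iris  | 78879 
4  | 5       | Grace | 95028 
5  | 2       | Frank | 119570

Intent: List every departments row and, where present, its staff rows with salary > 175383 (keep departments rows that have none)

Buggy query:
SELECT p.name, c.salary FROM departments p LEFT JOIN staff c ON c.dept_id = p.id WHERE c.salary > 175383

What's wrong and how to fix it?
Bug: A WHERE condition on the right-hand table after LEFT JOIN drops unmatched parents

Fix: Put 'c.salary > 175383' in the JOIN's ON clause instead of WHERE

Corrected query:
SELECT p.name, c.salary FROM departments p LEFT JOIN staff c ON c.dept_id = p.id AND c.salary > 175383

Result:
name        | salary
------------+-------
Engineering | NULL  
Finance     | NULL  
Legal       | NULL  
HR          | NULL  
Marketing   | NULL  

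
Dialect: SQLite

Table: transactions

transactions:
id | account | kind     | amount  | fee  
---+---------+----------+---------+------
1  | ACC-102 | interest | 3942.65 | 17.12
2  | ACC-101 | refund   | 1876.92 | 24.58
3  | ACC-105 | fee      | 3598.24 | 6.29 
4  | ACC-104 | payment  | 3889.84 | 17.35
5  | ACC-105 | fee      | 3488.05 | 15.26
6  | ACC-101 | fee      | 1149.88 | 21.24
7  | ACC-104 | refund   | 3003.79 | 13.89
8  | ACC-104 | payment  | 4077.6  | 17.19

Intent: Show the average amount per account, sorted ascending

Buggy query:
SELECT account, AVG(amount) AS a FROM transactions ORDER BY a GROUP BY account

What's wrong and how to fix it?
Bug: ORDER BY appears before GROUP BY; SQL clause order requires GROUP BY first

Fix: Move ORDER BY to the end, after GROUP BY

Corrected query:
SELECT account, AVG(amount) AS a FROM transactions GROUP BY account ORDER BY a

Result:
account | a          
--------+------------
ACC-101 | 1513.4     
ACC-105 | 3543.145   
ACC-104 | 3657.076667
ACC-102 | 3942.65    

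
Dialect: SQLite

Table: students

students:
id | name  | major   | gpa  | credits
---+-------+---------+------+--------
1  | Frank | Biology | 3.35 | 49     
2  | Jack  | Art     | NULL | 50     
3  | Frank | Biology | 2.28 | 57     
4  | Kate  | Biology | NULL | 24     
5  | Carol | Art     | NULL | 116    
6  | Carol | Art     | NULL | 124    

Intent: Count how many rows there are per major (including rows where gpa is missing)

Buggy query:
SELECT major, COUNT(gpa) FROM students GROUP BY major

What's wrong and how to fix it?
Bug: COUNT(gpa) skips NULLs, so groups with missing gpa are undercounted

Fix: Use COUNT(*) to count all rows regardless of NULL

Corrected query:
SELECT major, COUNT(*) FROM students GROUP BY major

Result:
major   | COUNT(*)
--------+---------
Art     | 3       
Biology | 3       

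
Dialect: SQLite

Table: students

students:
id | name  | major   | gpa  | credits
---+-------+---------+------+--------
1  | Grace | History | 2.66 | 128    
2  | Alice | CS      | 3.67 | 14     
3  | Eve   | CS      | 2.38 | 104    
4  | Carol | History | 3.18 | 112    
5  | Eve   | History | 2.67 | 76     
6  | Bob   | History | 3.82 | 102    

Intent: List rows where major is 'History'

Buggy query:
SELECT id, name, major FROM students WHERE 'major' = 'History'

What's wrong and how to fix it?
Bug: Single quotes denote string literals in SQL; the column name is being compared as a constant string

Fix: Reference the column as major without single quotes

Corrected query:
SELECT id, name, major FROM students WHERE major = 'History'

Result:
id | name  | major  
---+-------+--------
1  | Grace | History
4  | Carol | History
5  | Eve   | History
6  | Bob   | History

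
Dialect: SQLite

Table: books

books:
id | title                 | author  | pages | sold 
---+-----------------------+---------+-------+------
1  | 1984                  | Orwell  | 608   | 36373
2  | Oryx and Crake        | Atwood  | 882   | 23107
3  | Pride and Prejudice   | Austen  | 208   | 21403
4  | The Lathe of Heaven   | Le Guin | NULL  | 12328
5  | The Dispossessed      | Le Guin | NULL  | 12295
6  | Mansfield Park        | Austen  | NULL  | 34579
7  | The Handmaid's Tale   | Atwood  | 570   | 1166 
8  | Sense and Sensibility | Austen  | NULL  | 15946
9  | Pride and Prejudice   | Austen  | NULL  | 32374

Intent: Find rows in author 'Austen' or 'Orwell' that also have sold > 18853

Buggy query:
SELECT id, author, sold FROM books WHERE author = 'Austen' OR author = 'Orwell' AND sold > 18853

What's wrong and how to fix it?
Bug: AND binds tighter than OR, so this parses as author = 'Austen' OR (author = 'Orwell' AND sold > 18853)

Fix: Add parentheses around the OR so the AND applies to both alternatives

Corrected query:
SELECT id, author, sold FROM books WHERE (author = 'Austen' OR author = 'Orwell') AND sold > 18853

Result:
id | author | sold 
---+--------+------
1  | Orwell | 36373
3  | Austen | 21403
6  | Austen | 34579
9  | Austen | 32374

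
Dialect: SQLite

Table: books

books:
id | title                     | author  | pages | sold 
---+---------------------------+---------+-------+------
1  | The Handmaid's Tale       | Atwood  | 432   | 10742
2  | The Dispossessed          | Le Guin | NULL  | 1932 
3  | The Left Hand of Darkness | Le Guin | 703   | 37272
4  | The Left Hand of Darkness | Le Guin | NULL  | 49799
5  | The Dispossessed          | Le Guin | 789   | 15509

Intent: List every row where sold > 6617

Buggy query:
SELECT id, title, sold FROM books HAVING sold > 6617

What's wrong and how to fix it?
Bug: HAVING filters the output of aggregation, but this query has no GROUP BY and no aggregate functions, so SQLite rejects it (HAVING clause on a non-aggregate query); the condition here is per row

Fix: Replace HAVING with WHERE since the condition applies to individual rows

Corrected query:
SELECT id, title, sold FROM books WHERE sold > 6617

Result:
id | title                     | sold 
---+---------------------------+------
1  | The Handmaid's Tale       | 10742
3  | The Left Hand of Darkness | 37272
4  | The Left Hand of Darkness | 49799
5  | The Dispossessed          | 15509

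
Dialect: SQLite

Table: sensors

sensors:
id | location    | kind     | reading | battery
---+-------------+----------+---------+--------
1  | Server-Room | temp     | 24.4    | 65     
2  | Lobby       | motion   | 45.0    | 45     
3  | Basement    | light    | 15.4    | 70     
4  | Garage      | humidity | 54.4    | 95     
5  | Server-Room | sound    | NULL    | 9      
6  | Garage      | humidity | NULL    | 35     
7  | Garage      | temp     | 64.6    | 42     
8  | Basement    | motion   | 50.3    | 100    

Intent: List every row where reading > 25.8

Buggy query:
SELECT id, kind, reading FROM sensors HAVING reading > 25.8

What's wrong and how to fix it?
Bug: This is a non-aggregate query (no GROUP BY, no aggregates), so in SQLite the HAVING clause is invalid here; a row-level condition belongs in WHERE

Fix: Use WHERE for row-level filtering

Corrected query:
SELECT id, kind, reading FROM sensors WHERE reading > 25.8

Result:
id | kind     | reading
---+----------+--------
2  | motion   | 45     
4  | humidity | 54.4   
7  | temp     | 64.6   
8  | motion   | 50.3   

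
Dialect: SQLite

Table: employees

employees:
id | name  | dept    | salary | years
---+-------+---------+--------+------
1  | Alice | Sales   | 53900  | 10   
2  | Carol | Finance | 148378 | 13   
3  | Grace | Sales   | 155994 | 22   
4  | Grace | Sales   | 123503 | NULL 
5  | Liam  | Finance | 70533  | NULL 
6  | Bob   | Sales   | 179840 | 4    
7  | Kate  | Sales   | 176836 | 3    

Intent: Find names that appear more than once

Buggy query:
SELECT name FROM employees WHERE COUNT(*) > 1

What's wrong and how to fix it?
Bug: COUNT(*) is an aggregate and cannot be used in WHERE

Fix: Group first, then use HAVING for the count condition

Corrected query:
SELECT name FROM employees GROUP BY name HAVING COUNT(*) > 1

Result:
name 
-----
Grace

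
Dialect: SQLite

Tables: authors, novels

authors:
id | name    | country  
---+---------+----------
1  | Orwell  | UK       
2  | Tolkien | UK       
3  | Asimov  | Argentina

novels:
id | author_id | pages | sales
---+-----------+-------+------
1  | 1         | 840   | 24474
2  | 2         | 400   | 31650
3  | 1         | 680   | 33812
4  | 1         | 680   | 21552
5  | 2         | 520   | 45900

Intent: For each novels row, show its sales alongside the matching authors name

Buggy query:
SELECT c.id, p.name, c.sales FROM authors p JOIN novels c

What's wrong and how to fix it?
Bug: JOIN with no ON clause produces a cartesian product; every novels row pairs with every authors row

Fix: Specify the join condition linking the foreign key to the parent id

Corrected query:
SELECT c.id, p.name, c.sales FROM authors p JOIN novels c ON c.author_id = p.id

Result:
id | name    | sales
---+---------+------
1  | Orwell  | 24474
2  | Tolkien | 31650
3  | Orwell  | 33812
4  | Orwell  | 21552
5  | Tolkien | 45900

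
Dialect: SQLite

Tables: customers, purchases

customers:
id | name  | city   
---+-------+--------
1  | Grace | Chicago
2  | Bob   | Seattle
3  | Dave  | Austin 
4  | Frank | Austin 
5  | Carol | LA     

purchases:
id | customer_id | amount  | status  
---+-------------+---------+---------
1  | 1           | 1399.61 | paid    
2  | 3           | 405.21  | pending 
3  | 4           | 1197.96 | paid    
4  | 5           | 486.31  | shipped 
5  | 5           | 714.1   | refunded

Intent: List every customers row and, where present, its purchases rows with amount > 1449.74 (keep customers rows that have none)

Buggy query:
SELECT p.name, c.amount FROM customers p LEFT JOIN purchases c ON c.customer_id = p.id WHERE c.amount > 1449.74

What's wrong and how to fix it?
Bug: A WHERE condition on the right-hand table after LEFT JOIN drops unmatched parents

Fix: Move the right-table condition into the ON clause so unmatched parents are kept

Corrected query:
SELECT p.name, c.amount FROM customers p LEFT JOIN purchases c ON c.customer_id = p.id AND c.amount > 1449.74

Result:
name  | amount
------+-------
Grace | NULL  
Bob   | NULL  
Dave  | NULL  
Frank | NULL  
Carol | NULL  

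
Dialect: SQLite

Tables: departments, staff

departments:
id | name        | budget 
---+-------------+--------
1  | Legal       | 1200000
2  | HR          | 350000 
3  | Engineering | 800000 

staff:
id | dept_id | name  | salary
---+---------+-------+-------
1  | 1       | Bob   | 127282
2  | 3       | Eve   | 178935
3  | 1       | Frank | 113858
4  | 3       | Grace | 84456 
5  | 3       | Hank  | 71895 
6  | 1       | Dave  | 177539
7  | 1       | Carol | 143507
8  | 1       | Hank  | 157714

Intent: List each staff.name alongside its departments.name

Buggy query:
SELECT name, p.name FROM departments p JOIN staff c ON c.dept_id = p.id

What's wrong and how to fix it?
Bug: Both tables have a 'name' column; the unqualified reference is ambiguous

Fix: Qualify the column with its table alias (c.name)

Corrected query:
SELECT c.name, p.name FROM departments p JOIN staff c ON c.dept_id = p.id

Result:
name  | name       
------+------------
Bob   | Legal      
Eve   | Engineering
Frank | Legal      
Grace | Engineering
Hank  | Engineering
Dave  | Legal      
Carol | Legal      
Hank  | Legal      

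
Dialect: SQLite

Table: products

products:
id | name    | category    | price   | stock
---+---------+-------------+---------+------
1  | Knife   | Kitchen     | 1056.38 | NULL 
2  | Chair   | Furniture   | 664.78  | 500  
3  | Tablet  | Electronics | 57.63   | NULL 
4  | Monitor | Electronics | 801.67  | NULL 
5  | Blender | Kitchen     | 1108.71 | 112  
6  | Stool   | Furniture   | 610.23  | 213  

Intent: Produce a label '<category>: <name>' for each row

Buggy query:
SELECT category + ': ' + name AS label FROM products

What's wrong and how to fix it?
Bug: SQLite uses || for string concatenation; + coerces text to numbers (yielding 0)

Fix: Use the || operator for string concatenation

Corrected query:
SELECT category || ': ' || name AS label FROM products

Result:
label               
--------------------
Kitchen: Knife      
Furniture: Chair    
Electronics: Tablet 
Electronics: Monitor
Kitchen: Blender    
Furniture: Stool    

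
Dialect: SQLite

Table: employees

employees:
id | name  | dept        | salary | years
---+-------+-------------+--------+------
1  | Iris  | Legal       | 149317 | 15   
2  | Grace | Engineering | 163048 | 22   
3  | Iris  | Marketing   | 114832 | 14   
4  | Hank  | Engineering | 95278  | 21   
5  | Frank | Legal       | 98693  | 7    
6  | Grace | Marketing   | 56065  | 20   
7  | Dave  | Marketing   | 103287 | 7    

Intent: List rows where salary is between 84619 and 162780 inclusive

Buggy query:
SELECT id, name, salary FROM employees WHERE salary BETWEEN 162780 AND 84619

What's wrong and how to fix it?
Bug: BETWEEN expects the lower bound first; with 162780 AND 84619 the range is empty

Fix: Write BETWEEN 84619 AND 162780

Corrected query:
SELECT id, name, salary FROM employees WHERE salary BETWEEN 84619 AND 162780

Result:
id | name  | salary
---+-------+-------
1  | Iris  | 149317
3  | Iris  | 114832
4  | Hank  | 95278 
5  | Frank | 98693 
7  | Dave  | 103287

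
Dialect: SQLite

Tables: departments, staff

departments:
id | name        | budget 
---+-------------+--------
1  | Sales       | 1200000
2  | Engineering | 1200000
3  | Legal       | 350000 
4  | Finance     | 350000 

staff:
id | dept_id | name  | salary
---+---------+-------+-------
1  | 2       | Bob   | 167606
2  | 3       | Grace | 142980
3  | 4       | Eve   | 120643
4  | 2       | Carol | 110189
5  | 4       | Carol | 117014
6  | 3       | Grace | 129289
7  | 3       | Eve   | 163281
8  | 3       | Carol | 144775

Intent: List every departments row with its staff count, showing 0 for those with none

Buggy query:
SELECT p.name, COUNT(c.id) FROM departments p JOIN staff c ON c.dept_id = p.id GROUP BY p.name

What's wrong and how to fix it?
Bug: An inner join excludes parents with zero children

Fix: Use LEFT JOIN so parents without children still appear (COUNT(c.id) gives 0)

Corrected query:
SELECT p.name, COUNT(c.id) FROM departments p LEFT JOIN staff c ON c.dept_id = p.id GROUP BY p.name

Result:
name        | COUNT(c.id)
------------+------------
Engineering | 2          
Finance     | 2          
Legal       | 4          
Sales       | 0          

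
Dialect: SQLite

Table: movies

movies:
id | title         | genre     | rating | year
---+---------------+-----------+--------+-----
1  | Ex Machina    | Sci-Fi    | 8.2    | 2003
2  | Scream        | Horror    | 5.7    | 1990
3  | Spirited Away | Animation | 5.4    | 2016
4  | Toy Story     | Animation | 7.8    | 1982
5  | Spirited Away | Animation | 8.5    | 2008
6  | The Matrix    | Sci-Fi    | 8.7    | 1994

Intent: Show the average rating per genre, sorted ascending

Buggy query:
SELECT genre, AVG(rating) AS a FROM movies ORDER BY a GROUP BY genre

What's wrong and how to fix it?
Bug: ORDER BY appears before GROUP BY; SQL clause order requires GROUP BY first

Fix: Move ORDER BY to the end, after GROUP BY

Corrected query:
SELECT genre, AVG(rating) AS a FROM movies GROUP BY genre ORDER BY a

Result:
genre     | a       
----------+---------
Horror    | 5.7     
Animation | 7.233333
Sci-Fi    | 8.45    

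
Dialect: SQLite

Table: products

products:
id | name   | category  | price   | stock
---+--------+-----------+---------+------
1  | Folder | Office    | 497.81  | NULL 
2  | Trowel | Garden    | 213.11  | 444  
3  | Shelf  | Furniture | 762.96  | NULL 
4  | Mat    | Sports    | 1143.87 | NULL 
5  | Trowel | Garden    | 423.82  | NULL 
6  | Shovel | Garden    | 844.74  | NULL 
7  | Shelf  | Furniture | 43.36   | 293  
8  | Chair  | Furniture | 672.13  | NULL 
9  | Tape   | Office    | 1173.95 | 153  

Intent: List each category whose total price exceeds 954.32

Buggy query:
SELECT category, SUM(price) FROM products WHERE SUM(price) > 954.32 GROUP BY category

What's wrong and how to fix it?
Bug: Aggregate functions cannot appear in a WHERE clause

Fix: Use HAVING (which filters groups after aggregation) instead of WHERE

Corrected query:
SELECT category, SUM(price) FROM products GROUP BY category HAVING SUM(price) > 954.32

Result:
category  | SUM(price)
----------+-----------
Furniture | 1478.45   
Garden    | 1481.67   
Office    | 1671.76   
Sports    | 1143.87   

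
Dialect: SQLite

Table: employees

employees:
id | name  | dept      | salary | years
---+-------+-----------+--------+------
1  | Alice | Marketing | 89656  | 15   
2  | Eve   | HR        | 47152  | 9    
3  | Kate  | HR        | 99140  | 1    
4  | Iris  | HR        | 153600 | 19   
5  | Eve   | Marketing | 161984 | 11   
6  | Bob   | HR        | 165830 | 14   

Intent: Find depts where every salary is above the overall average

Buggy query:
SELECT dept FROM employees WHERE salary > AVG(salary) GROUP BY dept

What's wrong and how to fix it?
Bug: WHERE evaluates per row before aggregation, so AVG() is unavailable

Fix: Compute the overall average in a scalar subquery and compare each group's MIN against it in HAVING

Corrected query:
SELECT dept FROM employees GROUP BY dept HAVING MIN(salary) > (SELECT AVG(salary) FROM employees)

Result:
(no rows)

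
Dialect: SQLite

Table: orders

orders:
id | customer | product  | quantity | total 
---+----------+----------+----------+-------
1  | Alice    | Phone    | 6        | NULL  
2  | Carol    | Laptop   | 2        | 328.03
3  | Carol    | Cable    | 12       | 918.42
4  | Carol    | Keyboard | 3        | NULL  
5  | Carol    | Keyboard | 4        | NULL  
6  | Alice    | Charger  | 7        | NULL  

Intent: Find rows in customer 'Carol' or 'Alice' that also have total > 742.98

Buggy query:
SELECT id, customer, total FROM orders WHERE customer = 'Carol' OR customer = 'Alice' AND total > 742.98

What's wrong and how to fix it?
Bug: AND binds tighter than OR, so this parses as customer = 'Carol' OR (customer = 'Alice' AND total > 742.98)

Fix: Add parentheses around the OR so the AND applies to both alternatives

Corrected query:
SELECT id, customer, total FROM orders WHERE (customer = 'Carol' OR customer = 'Alice') AND total > 742.98

Result:
id | customer | total 
---+----------+-------
3  | Carol    | 918.42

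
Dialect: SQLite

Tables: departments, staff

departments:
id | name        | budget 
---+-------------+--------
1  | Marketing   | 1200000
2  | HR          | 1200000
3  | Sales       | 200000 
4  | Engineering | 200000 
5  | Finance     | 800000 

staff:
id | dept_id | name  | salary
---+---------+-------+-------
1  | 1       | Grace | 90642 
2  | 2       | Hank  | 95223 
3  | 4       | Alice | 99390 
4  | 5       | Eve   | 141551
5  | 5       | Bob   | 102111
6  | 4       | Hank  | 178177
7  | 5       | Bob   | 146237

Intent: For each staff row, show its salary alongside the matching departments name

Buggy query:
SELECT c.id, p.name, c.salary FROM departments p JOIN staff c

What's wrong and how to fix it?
Bug: JOIN with no ON clause produces a cartesian product; every staff row pairs with every departments row

Fix: Specify the join condition linking the foreign key to the parent id

Corrected query:
SELECT c.id, p.name, c.salary FROM departments p JOIN staff c ON c.dept_id = p.id

Result:
id | name        | salary
---+-------------+-------
1  | Marketing   | 90642 
2  | HR          | 95223 
3  | Engineering | 99390 
4  | Finance     | 141551
5  | Finance     | 102111
6  | Engineering | 178177
7  | Finance     | 146237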